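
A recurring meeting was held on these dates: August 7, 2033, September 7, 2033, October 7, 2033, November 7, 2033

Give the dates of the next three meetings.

December 7, 2033; January 7, 2034; February 7, 2034

Each date is the 7th; the gaps (31, 30, 31) track the month lengths.
The rule is the 7th of each month.
Next: December 2033 → December 7, 2033.
Next: January 2034 → January 7, 2034.
February 2034: February 7, 2034.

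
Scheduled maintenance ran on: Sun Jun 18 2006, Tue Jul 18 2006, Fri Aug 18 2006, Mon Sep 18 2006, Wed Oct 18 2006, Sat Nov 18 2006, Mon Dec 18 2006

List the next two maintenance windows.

Thu Jan 18 2007, Sun Feb 18 2007

Each date is the 18th; the gaps (30, 31, 31, 30, 31, 30) track the month lengths.
The rule is the 18th of each month.
Next: January 2007 → Thu Jan 18 2007.
February 2007: Sun Feb 18 2007.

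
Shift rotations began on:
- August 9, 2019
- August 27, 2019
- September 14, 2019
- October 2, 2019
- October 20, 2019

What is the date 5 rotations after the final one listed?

Every event comes 18 days after the last (18, 18, 18, 18).
October 20, 2019 + 18 days = November 7, 2019.
November 7, 2019 + 18 days = November 25, 2019.
November 25, 2019 + 18 days = December 13, 2019.
December 13, 2019 + 18 days = December 31, 2019.
December 31, 2019 + 18 days = January 18, 2020.

January 18, 2020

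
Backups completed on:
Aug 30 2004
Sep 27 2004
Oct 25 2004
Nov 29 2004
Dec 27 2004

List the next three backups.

Jan 31 2005, Feb 28 2005, Mar 28 2005

These are Mondays with 28, 28, 35, 28-day gaps.
Each is the final Monday of its month — Aug 30 2004 is past the 28th, so '4th Monday' doesn't fit.
January 2005 ends with Monday Jan 31 2005.
February 2005 ends with Monday Feb 28 2005.
Last Monday of March 2005: Mar 28 2005.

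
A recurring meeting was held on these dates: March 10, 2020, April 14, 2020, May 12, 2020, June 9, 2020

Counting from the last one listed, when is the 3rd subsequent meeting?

Gaps: 35, 28, 28 days — a mix of 28 and 35. Every date is a Tuesday.
Each is the 2nd Tuesday of its month.
2nd Tuesday of July 2020: July 14, 2020.
August 2020 — 2nd Tuesday is August 11, 2020.
2nd Tuesday of September 2020: September 8, 2020.

September 8, 2020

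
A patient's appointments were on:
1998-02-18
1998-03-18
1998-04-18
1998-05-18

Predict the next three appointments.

Gaps: 28, 31, 30 days — not constant. Every event is on the 18th of the month.
Pattern: the 18th of each month.
June 1998: 1998-06-18.
July 1998: 1998-07-18.
Next: August 1998 → 1998-08-18.

1998-06-18, 1998-07-18, 1998-08-18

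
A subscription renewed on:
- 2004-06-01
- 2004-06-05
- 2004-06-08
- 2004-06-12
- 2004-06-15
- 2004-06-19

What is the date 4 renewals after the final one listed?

2004-07-03

The gap pattern 4, 3, 4, 3, 4 repeats every 2 events.
These are the Tuesdays and Saturdays of each week.
Next Tuesday: 2004-06-22.
Next Saturday: 2004-06-26.
Next Tuesday: 2004-06-29.
The following Saturday is 2004-07-03.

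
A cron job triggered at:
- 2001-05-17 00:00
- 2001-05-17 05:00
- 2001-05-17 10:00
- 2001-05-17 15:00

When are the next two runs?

Gaps: 5, 5, 5 hours — each event is 5 hours after the previous one.
2001-05-17 15:00 + 5 h = 2001-05-17 20:00.
2001-05-17 20:00 + 5 h = 2001-05-18 01:00.

2001-05-17 20:00, 2001-05-18 01:00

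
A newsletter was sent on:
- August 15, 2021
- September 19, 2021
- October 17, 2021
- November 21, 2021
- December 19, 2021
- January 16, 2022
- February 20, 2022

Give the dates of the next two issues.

March 20, 2022; April 17, 2022

All dates are Sundays, 35, 28, 35, 28, 28, 35 days apart.
Specifically, the 3rd Sunday of each month.
March 2022 — 3rd Sunday is March 20, 2022.
3rd Sunday of April 2022: April 17, 2022.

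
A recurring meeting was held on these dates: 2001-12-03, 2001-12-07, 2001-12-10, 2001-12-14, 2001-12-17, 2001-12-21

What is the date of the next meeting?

Gaps: 4, 3, 4, 3, 4 days — not constant, but cyclic with period 2.
The events fall on every Monday and Friday.
Next Monday: 2001-12-24.

2001-12-24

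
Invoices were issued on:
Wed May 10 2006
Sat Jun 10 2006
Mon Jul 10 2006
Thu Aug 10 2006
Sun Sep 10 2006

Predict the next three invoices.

Tue Oct 10 2006, Fri Nov 10 2006, Sun Dec 10 2006

Each date is the 10th; the gaps (31, 30, 31, 31) track the month lengths.
The rule is the 10th of each month.
October 2006: Tue Oct 10 2006.
November 2006: Fri Nov 10 2006.
December 2006: Sun Dec 10 2006.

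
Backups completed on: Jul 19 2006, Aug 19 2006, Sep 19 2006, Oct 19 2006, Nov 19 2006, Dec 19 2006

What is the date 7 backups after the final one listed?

The day-of-month is always 19 (31, 31, 30, 31, 30 days between events).
So this recurs on the 19th of each month.
January 2007: Jan 19 2007.
February 2007: Feb 19 2007.
Next: March 2007 → Mar 19 2007.
April 2007: Apr 19 2007.
May 2007: May 19 2007.
Next: June 2007 → Jun 19 2007.
Next: July 2007 → Jul 19 2007.

Jul 19 2007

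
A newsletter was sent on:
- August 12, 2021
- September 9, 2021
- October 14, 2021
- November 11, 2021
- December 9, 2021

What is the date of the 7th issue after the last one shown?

All dates are Thursdays, 28, 35, 28, 28 days apart.
Specifically, the 2nd Thursday of each month.
2nd Thursday of January 2022: January 13, 2022.
2nd Thursday of February 2022: February 10, 2022.
2nd Thursday of March 2022: March 10, 2022.
2nd Thursday of April 2022: April 14, 2022.
2nd Thursday of May 2022: May 12, 2022.
2nd Thursday of June 2022: June 9, 2022.
2nd Thursday of July 2022: July 14, 2022.

July 14, 2022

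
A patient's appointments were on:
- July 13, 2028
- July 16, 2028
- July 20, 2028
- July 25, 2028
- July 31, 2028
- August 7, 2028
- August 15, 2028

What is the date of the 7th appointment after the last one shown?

November 7, 2028

Gaps: 3, 4, 5, 6, 7, 8 days — each gap is 1 larger than the previous one.
Next gap: 9 days. August 15, 2028 + 9 days = August 24, 2028.
Next gap: 10 days. August 24, 2028 + 10 days = September 3, 2028.
Next gap: 11 days. September 3, 2028 + 11 days = September 14, 2028.
Next gap: 12 days. September 14, 2028 + 12 days = September 26, 2028.
Next gap: 13 days. September 26, 2028 + 13 days = October 9, 2028.
Next gap: 14 days. October 9, 2028 + 14 days = October 23, 2028.
Next gap: 15 days. October 23, 2028 + 15 days = November 7, 2028.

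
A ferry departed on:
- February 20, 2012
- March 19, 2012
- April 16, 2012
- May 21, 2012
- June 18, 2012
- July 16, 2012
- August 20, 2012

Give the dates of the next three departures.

September 17, 2012; October 15, 2012; November 19, 2012

Gaps: 28, 28, 35, 28, 28, 35 days — a mix of 28 and 35. Every date is a Monday.
Each is the 3rd Monday of its month.
3rd Monday of September 2012: September 17, 2012.
3rd Monday of October 2012: October 15, 2012.
November 2012 — 3rd Monday is November 19, 2012.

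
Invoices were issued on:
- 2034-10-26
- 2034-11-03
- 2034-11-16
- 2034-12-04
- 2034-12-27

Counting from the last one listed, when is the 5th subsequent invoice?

The spacing grows by 5 each time: 8, 13, 18, 23 days.
Next gap: 28 days. 2034-12-27 + 28 days = 2035-01-24.
Next gap: 33 days. 2035-01-24 + 33 days = 2035-02-26.
Next gap: 38 days. 2035-02-26 + 38 days = 2035-04-05.
Next gap: 43 days. 2035-04-05 + 43 days = 2035-05-18.
Next gap: 48 days. 2035-05-18 + 48 days = 2035-07-05.

2035-07-05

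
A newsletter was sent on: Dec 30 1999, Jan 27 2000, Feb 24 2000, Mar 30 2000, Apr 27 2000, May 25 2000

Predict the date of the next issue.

All Thursdays; the gaps (28, 28, 35, 28, 28) vary with month length.
This is the last Thursday of each month.
June 2000 ends with Thursday Jun 29 2000.

Jun 29 2000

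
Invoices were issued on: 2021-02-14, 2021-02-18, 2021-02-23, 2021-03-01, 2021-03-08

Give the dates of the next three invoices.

Gaps: 4, 5, 6, 7 days — each gap is 1 larger than the previous one.
Next gap: 8 days. 2021-03-08 + 8 days = 2021-03-16.
Next gap: 9 days. 2021-03-16 + 9 days = 2021-03-25.
Next gap: 10 days. 2021-03-25 + 10 days = 2021-04-04.

2021-03-16, 2021-03-25, 2021-04-04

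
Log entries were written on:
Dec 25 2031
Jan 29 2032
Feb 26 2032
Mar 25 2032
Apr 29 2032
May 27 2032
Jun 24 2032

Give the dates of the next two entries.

Jul 29 2032, Aug 26 2032

These are Thursdays with 35, 28, 28, 35, 28, 28-day gaps.
Each is the final Thursday of its month — Jan 29 2032 is past the 28th, so '4th Thursday' doesn't fit.
Last Thursday of July 2032: Jul 29 2032.
August 2032 ends with Thursday Aug 26 2032.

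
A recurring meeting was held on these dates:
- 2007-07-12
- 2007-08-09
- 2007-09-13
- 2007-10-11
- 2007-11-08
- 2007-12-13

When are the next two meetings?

2008-01-10, 2008-02-14

All dates are Thursdays, 28, 35, 28, 28, 35 days apart.
Specifically, the 2nd Thursday of each month.
January 2008 — 2nd Thursday is 2008-01-10.
February 2008 — 2nd Thursday is 2008-02-14.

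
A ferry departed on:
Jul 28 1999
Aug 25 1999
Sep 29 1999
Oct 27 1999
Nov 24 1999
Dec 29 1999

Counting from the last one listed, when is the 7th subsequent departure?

Jul 26 2000

All Wednesdays; the gaps (28, 35, 28, 28, 35) vary with month length.
This is the last Wednesday of each month.
January 2000 ends with Wednesday Jan 26 2000.
Last Wednesday of February 2000: Feb 23 2000.
March 2000 ends with Wednesday Mar 29 2000.
Last Wednesday of April 2000: Apr 26 2000.
May 2000 ends with Wednesday May 31 2000.
June 2000 ends with Wednesday Jun 28 2000.
July 2000 ends with Wednesday Jul 26 2000.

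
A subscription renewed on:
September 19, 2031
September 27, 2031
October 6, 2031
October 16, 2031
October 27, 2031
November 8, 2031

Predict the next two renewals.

November 21, 2031; December 5, 2031

Gaps: 8, 9, 10, 11, 12 days — each gap is 1 larger than the previous one.
Next gap: 13 days. November 8, 2031 + 13 days = November 21, 2031.
Next gap: 14 days. November 21, 2031 + 14 days = December 5, 2031.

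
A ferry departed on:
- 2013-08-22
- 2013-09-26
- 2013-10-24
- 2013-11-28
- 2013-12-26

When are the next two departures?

2014-01-23, 2014-02-27

All dates are Thursdays, 35, 28, 35, 28 days apart.
Specifically, the 4th Thursday of each month.
4th Thursday of January 2014: 2014-01-23.
4th Thursday of February 2014: 2014-02-27.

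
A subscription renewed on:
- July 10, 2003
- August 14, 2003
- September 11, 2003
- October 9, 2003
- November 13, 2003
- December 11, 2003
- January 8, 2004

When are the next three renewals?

All dates are Thursdays, 35, 28, 28, 35, 28, 28 days apart.
Specifically, the 2nd Thursday of each month.
February 2004 — 2nd Thursday is February 12, 2004.
March 2004 — 2nd Thursday is March 11, 2004.
2nd Thursday of April 2004: April 8, 2004.

February 12, 2004; March 11, 2004; April 8, 2004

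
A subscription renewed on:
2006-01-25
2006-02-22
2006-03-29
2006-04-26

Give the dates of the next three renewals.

2006-05-31, 2006-06-28, 2006-07-26

All Wednesdays; the gaps (28, 35, 28) vary with month length.
This is the last Wednesday of each month.
Last Wednesday of May 2006: 2006-05-31.
Last Wednesday of June 2006: 2006-06-28.
July 2006 ends with Wednesday 2006-07-26.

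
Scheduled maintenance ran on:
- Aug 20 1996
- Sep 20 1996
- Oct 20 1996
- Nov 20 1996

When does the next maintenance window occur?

Each date is the 20th; the gaps (31, 30, 31) track the month lengths.
The rule is the 20th of each month.
December 1996: Dec 20 1996.

Dec 20 1996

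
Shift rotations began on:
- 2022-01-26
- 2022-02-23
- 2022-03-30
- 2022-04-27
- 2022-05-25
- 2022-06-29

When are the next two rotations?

These are Wednesdays with 28, 35, 28, 28, 35-day gaps.
Each is the final Wednesday of its month — 2022-03-30 is past the 28th, so '4th Wednesday' doesn't fit.
Last Wednesday of July 2022: 2022-07-27.
Last Wednesday of August 2022: 2022-08-31.

2022-07-27, 2022-08-31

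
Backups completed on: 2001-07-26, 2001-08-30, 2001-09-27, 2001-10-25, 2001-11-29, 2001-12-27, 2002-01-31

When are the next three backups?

These are Thursdays with 35, 28, 28, 35, 28, 35-day gaps.
Each is the final Thursday of its month — 2001-08-30 is past the 28th, so '4th Thursday' doesn't fit.
Last Thursday of February 2002: 2002-02-28.
Last Thursday of March 2002: 2002-03-28.
April 2002 ends with Thursday 2002-04-25.

2002-02-28, 2002-03-28, 2002-04-25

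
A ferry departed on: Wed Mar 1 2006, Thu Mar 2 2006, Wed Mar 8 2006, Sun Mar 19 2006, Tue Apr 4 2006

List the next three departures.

Gaps: 1, 6, 11, 16 days — each gap is 5 larger than the previous one.
Next gap: 21 days. Tue Apr 4 2006 + 21 days = Tue Apr 25 2006.
Next gap: 26 days. Tue Apr 25 2006 + 26 days = Sun May 21 2006.
Next gap: 31 days. Sun May 21 2006 + 31 days = Wed Jun 21 2006.

Tue Apr 25 2006, Sun May 21 2006, Wed Jun 21 2006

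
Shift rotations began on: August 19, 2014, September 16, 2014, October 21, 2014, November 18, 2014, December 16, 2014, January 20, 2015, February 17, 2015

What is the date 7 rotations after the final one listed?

September 15, 2015

Gaps: 28, 35, 28, 28, 35, 28 days — a mix of 28 and 35. Every date is a Tuesday.
Each is the 3rd Tuesday of its month.
3rd Tuesday of March 2015: March 17, 2015.
3rd Tuesday of April 2015: April 21, 2015.
May 2015 — 3rd Tuesday is May 19, 2015.
3rd Tuesday of June 2015: June 16, 2015.
July 2015 — 3rd Tuesday is July 21, 2015.
August 2015 — 3rd Tuesday is August 18, 2015.
September 2015 — 3rd Tuesday is September 15, 2015.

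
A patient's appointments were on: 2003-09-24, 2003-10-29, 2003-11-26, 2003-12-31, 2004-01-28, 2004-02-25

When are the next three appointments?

2004-03-31, 2004-04-28, 2004-05-26

All Wednesdays; the gaps (35, 28, 35, 28, 28) vary with month length.
This is the last Wednesday of each month.
Last Wednesday of March 2004: 2004-03-31.
April 2004 ends with Wednesday 2004-04-28.
May 2004 ends with Wednesday 2004-05-26.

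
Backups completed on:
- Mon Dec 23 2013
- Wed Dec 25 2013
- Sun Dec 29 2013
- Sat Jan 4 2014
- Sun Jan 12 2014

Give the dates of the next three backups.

The spacing grows by 2 each time: 2, 4, 6, 8 days.
Next gap: 10 days. Sun Jan 12 2014 + 10 days = Wed Jan 22 2014.
Next gap: 12 days. Wed Jan 22 2014 + 12 days = Mon Feb 3 2014.
Next gap: 14 days. Mon Feb 3 2014 + 14 days = Mon Feb 17 2014.

Wed Jan 22 2014, Mon Feb 3 2014, Mon Feb 17 2014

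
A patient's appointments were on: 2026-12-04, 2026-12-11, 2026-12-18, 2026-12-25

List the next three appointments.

Gaps between consecutive events: 7, 7, 7 days — a constant 7-day interval.
2026-12-25 + 7 days = 2027-01-01.
2027-01-01 + 7 days = 2027-01-08.
2027-01-08 + 7 days = 2027-01-15.

2027-01-01, 2027-01-08, 2027-01-15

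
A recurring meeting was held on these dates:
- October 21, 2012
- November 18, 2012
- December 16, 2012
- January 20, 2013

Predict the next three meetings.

All dates are Sundays, 28, 28, 35 days apart.
Specifically, the 3rd Sunday of each month.
February 2013 — 3rd Sunday is February 17, 2013.
3rd Sunday of March 2013: March 17, 2013.
3rd Sunday of April 2013: April 21, 2013.

February 17, 2013; March 17, 2013; April 21, 2013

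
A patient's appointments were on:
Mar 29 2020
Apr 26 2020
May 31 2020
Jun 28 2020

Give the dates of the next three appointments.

All Sundays; the gaps (28, 35, 28) vary with month length.
This is the last Sunday of each month.
July 2020 ends with Sunday Jul 26 2020.
Last Sunday of August 2020: Aug 30 2020.
September 2020 ends with Sunday Sep 27 2020.

Jul 26 2020, Aug 30 2020, Sep 27 2020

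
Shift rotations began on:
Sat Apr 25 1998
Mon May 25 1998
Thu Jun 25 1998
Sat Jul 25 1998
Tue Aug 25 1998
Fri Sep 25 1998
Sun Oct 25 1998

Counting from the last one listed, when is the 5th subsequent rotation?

Each date is the 25th; the gaps (30, 31, 30, 31, 31, 30) track the month lengths.
The rule is the 25th of each month.
November 1998: Wed Nov 25 1998.
December 1998: Fri Dec 25 1998.
Next: January 1999 → Mon Jan 25 1999.
February 1999: Thu Feb 25 1999.
March 1999: Thu Mar 25 1999.

Thu Mar 25 1999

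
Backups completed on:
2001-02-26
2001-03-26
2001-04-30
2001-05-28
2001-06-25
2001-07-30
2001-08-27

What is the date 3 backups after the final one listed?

All Mondays; the gaps (28, 35, 28, 28, 35, 28) vary with month length.
This is the last Monday of each month.
September 2001 ends with Monday 2001-09-24.
Last Monday of October 2001: 2001-10-29.
Last Monday of November 2001: 2001-11-26.

2001-11-26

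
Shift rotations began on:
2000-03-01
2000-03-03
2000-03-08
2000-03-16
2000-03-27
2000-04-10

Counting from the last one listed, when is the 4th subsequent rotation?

Intervals are 2, 5, 8, 11, 14 days — an arithmetic progression with common difference 3.
Next gap: 17 days. 2000-04-10 + 17 days = 2000-04-27.
Next gap: 20 days. 2000-04-27 + 20 days = 2000-05-17.
Next gap: 23 days. 2000-05-17 + 23 days = 2000-06-09.
Next gap: 26 days. 2000-06-09 + 26 days = 2000-07-05.

2000-07-05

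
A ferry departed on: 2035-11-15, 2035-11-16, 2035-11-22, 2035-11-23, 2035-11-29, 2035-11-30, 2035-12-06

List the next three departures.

2035-12-07, 2035-12-13, 2035-12-14

The gap pattern 1, 6, 1, 6, 1, 6 repeats every 2 events.
These are the Thursdays and Fridays of each week.
The following Friday is 2035-12-07.
The following Thursday is 2035-12-13.
Next Friday: 2035-12-14.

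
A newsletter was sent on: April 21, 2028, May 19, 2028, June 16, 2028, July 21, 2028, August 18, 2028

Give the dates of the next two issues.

These are Fridays at 28- or 35-day spacing (28, 28, 35, 28).
The pattern: 3rd Friday of the month.
September 2028 — 3rd Friday is September 15, 2028.
3rd Friday of October 2028: October 20, 2028.

September 15, 2028; October 20, 2028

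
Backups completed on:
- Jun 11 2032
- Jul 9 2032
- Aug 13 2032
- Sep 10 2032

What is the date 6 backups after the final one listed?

Mar 11 2033

All dates are Fridays, 28, 35, 28 days apart.
Specifically, the 2nd Friday of each month.
October 2032 — 2nd Friday is Oct 8 2032.
November 2032 — 2nd Friday is Nov 12 2032.
2nd Friday of December 2032: Dec 10 2032.
January 2033 — 2nd Friday is Jan 14 2033.
2nd Friday of February 2033: Feb 11 2033.
2nd Friday of March 2033: Mar 11 2033.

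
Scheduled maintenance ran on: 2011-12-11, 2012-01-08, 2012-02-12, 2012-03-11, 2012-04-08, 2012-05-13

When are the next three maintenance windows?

2012-06-10, 2012-07-08, 2012-08-12

These are Sundays at 28- or 35-day spacing (28, 35, 28, 28, 35).
The pattern: 2nd Sunday of the month.
2nd Sunday of June 2012: 2012-06-10.
2nd Sunday of July 2012: 2012-07-08.
August 2012 — 2nd Sunday is 2012-08-12.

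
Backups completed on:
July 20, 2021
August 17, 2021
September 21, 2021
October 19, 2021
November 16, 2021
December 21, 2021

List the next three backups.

January 18, 2022; February 15, 2022; March 15, 2022

Gaps: 28, 35, 28, 28, 35 days — a mix of 28 and 35. Every date is a Tuesday.
Each is the 3rd Tuesday of its month.
January 2022 — 3rd Tuesday is January 18, 2022.
3rd Tuesday of February 2022: February 15, 2022.
3rd Tuesday of March 2022: March 15, 2022.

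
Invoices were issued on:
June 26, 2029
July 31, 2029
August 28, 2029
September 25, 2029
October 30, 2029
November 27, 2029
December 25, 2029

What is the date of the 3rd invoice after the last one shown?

All Tuesdays; the gaps (35, 28, 28, 35, 28, 28) vary with month length.
This is the last Tuesday of each month.
Last Tuesday of January 2030: January 29, 2030.
February 2030 ends with Tuesday February 26, 2030.
Last Tuesday of March 2030: March 26, 2030.

March 26, 2030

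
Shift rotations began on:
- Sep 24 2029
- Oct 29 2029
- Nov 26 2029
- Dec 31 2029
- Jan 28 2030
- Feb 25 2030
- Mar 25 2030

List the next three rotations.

Every date is a Monday; gaps 35, 28, 35, 28, 28, 28 days.
Each is the last Monday of its month (at least one falls on the 29th or later, ruling out '4th Monday').
Last Monday of April 2030: Apr 29 2030.
Last Monday of May 2030: May 27 2030.
Last Monday of June 2030: Jun 24 2030.

Apr 29 2030, May 27 2030, Jun 24 2030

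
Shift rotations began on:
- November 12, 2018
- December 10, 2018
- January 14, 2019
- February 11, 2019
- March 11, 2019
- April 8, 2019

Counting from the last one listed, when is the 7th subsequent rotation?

Gaps: 28, 35, 28, 28, 28 days — a mix of 28 and 35. Every date is a Monday.
Each is the 2nd Monday of its month.
2nd Monday of May 2019: May 13, 2019.
June 2019 — 2nd Monday is June 10, 2019.
2nd Monday of July 2019: July 8, 2019.
2nd Monday of August 2019: August 12, 2019.
September 2019 — 2nd Monday is September 9, 2019.
October 2019 — 2nd Monday is October 14, 2019.
November 2019 — 2nd Monday is November 11, 2019.

November 11, 2019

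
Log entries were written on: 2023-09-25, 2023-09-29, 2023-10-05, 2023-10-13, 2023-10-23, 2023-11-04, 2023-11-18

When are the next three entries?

2023-12-04, 2023-12-22, 2024-01-11

Gaps: 4, 6, 8, 10, 12, 14 days — each gap is 2 larger than the previous one.
Next gap: 16 days. 2023-11-18 + 16 days = 2023-12-04.
Next gap: 18 days. 2023-12-04 + 18 days = 2023-12-22.
Next gap: 20 days. 2023-12-22 + 20 days = 2024-01-11.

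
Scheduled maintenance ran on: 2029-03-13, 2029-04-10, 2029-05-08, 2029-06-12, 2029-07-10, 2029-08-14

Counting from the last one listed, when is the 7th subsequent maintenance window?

Gaps: 28, 28, 35, 28, 35 days — a mix of 28 and 35. Every date is a Tuesday.
Each is the 2nd Tuesday of its month.
September 2029 — 2nd Tuesday is 2029-09-11.
2nd Tuesday of October 2029: 2029-10-09.
2nd Tuesday of November 2029: 2029-11-13.
2nd Tuesday of December 2029: 2029-12-11.
2nd Tuesday of January 2030: 2030-01-08.
February 2030 — 2nd Tuesday is 2030-02-12.
2nd Tuesday of March 2030: 2030-03-12.

2030-03-12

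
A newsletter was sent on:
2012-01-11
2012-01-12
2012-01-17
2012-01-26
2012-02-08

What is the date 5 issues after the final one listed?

Gaps: 1, 5, 9, 13 days — each gap is 4 larger than the previous one.
Next gap: 17 days. 2012-02-08 + 17 days = 2012-02-25.
Next gap: 21 days. 2012-02-25 + 21 days = 2012-03-17.
Next gap: 25 days. 2012-03-17 + 25 days = 2012-04-11.
Next gap: 29 days. 2012-04-11 + 29 days = 2012-05-10.
Next gap: 33 days. 2012-05-10 + 33 days = 2012-06-12.

2012-06-12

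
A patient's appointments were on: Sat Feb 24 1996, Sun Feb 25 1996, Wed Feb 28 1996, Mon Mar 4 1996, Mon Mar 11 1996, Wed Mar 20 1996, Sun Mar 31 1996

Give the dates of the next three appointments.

Sat Apr 13 1996, Sun Apr 28 1996, Wed May 15 1996

Gaps: 1, 3, 5, 7, 9, 11 days — each gap is 2 larger than the previous one.
Next gap: 13 days. Sun Mar 31 1996 + 13 days = Sat Apr 13 1996.
Next gap: 15 days. Sat Apr 13 1996 + 15 days = Sun Apr 28 1996.
Next gap: 17 days. Sun Apr 28 1996 + 17 days = Wed May 15 1996.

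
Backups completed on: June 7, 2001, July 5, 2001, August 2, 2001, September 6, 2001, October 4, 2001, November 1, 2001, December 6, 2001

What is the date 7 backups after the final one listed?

Gaps: 28, 28, 35, 28, 28, 35 days — a mix of 28 and 35. Every date is a Thursday.
Each is the 1st Thursday of its month.
January 2002 — 1st Thursday is January 3, 2002.
February 2002 — 1st Thursday is February 7, 2002.
1st Thursday of March 2002: March 7, 2002.
1st Thursday of April 2002: April 4, 2002.
1st Thursday of May 2002: May 2, 2002.
1st Thursday of June 2002: June 6, 2002.
1st Thursday of July 2002: July 4, 2002.

July 4, 2002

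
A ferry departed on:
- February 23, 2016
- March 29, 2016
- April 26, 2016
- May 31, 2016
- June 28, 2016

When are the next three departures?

July 26, 2016; August 30, 2016; September 27, 2016

Every date is a Tuesday; gaps 35, 28, 35, 28 days.
Each is the last Tuesday of its month (at least one falls on the 29th or later, ruling out '4th Tuesday').
July 2016 ends with Tuesday July 26, 2016.
August 2016 ends with Tuesday August 30, 2016.
Last Tuesday of September 2016: September 27, 2016.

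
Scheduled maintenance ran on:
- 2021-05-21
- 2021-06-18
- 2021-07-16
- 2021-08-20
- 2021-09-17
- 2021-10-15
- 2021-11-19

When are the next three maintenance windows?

2021-12-17, 2022-01-21, 2022-02-18

All dates are Fridays, 28, 28, 35, 28, 28, 35 days apart.
Specifically, the 3rd Friday of each month.
December 2021 — 3rd Friday is 2021-12-17.
3rd Friday of January 2022: 2022-01-21.
February 2022 — 3rd Friday is 2022-02-18.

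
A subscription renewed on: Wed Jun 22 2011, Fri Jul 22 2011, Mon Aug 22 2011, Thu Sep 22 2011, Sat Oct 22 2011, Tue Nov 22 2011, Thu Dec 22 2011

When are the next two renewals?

The day-of-month is always 22 (30, 31, 31, 30, 31, 30 days between events).
So this recurs on the 22nd of each month.
January 2012: Sun Jan 22 2012.
February 2012: Wed Feb 22 2012.

Sun Jan 22 2012, Wed Feb 22 2012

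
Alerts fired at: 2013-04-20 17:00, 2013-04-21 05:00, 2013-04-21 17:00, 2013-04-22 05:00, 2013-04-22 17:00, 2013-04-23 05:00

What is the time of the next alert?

2013-04-23 17:00

The interval is a steady 12 hours (12, 12, 12, 12, 12).
2013-04-23 05:00 + 12 h = 2013-04-23 17:00.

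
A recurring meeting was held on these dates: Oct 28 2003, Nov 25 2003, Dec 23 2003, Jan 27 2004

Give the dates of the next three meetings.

Gaps: 28, 28, 35 days — a mix of 28 and 35. Every date is a Tuesday.
Each is the 4th Tuesday of its month.
4th Tuesday of February 2004: Feb 24 2004.
March 2004 — 4th Tuesday is Mar 23 2004.
4th Tuesday of April 2004: Apr 27 2004.

Feb 24 2004, Mar 23 2004, Apr 27 2004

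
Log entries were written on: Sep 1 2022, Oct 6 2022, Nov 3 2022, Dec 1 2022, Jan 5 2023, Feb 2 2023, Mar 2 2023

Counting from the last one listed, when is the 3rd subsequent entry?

Jun 1 2023

All dates are Thursdays, 35, 28, 28, 35, 28, 28 days apart.
Specifically, the 1st Thursday of each month.
April 2023 — 1st Thursday is Apr 6 2023.
1st Thursday of May 2023: May 4 2023.
1st Thursday of June 2023: Jun 1 2023.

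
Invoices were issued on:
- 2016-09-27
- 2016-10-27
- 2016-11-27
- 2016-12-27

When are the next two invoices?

Gaps: 30, 31, 30 days — not constant. Every event is on the 27th of the month.
Pattern: the 27th of each month.
Next: January 2017 → 2017-01-27.
February 2017: 2017-02-27.

2017-01-27, 2017-02-27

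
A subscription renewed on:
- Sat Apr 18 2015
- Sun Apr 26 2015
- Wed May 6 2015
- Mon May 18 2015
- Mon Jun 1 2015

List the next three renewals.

Intervals are 8, 10, 12, 14 days — an arithmetic progression with common difference 2.
Next gap: 16 days. Mon Jun 1 2015 + 16 days = Wed Jun 17 2015.
Next gap: 18 days. Wed Jun 17 2015 + 18 days = Sun Jul 5 2015.
Next gap: 20 days. Sun Jul 5 2015 + 20 days = Sat Jul 25 2015.

Wed Jun 17 2015, Sun Jul 5 2015, Sat Jul 25 2015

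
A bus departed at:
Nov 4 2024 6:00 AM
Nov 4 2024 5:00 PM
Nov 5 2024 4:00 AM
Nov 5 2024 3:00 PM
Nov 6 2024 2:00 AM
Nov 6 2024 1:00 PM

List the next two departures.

Nov 7 2024 12:00 AM, Nov 7 2024 11:00 AM

Gaps: 11, 11, 11, 11, 11 hours — each event is 11 hours after the previous one.
Nov 6 2024 1:00 PM + 11 h = Nov 7 2024 12:00 AM.
Nov 7 2024 12:00 AM + 11 h = Nov 7 2024 11:00 AM.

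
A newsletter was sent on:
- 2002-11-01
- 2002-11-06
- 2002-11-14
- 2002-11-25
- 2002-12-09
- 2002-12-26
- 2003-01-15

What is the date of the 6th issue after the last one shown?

Intervals are 5, 8, 11, 14, 17, 20 days — an arithmetic progression with common difference 3.
Next gap: 23 days. 2003-01-15 + 23 days = 2003-02-07.
Next gap: 26 days. 2003-02-07 + 26 days = 2003-03-05.
Next gap: 29 days. 2003-03-05 + 29 days = 2003-04-03.
Next gap: 32 days. 2003-04-03 + 32 days = 2003-05-05.
Next gap: 35 days. 2003-05-05 + 35 days = 2003-06-09.
Next gap: 38 days. 2003-06-09 + 38 days = 2003-07-17.

2003-07-17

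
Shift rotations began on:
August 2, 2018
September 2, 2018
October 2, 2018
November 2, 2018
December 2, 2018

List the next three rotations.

January 2, 2019; February 2, 2019; March 2, 2019

Gaps: 31, 30, 31, 30 days — not constant. Every event is on the 2nd of the month.
Pattern: the 2nd of each month.
Next: January 2019 → January 2, 2019.
February 2019: February 2, 2019.
March 2019: March 2, 2019.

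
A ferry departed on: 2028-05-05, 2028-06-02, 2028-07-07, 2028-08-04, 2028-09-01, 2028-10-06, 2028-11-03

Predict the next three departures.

Gaps: 28, 35, 28, 28, 35, 28 days — a mix of 28 and 35. Every date is a Friday.
Each is the 1st Friday of its month.
December 2028 — 1st Friday is 2028-12-01.
1st Friday of January 2029: 2029-01-05.
February 2029 — 1st Friday is 2029-02-02.

2028-12-01, 2029-01-05, 2029-02-02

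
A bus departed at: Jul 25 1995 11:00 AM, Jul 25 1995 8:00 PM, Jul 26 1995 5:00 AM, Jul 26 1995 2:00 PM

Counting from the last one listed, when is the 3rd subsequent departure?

The interval is a steady 9 hours (9, 9, 9).
Jul 26 1995 2:00 PM + 9 h = Jul 26 1995 11:00 PM.
Jul 26 1995 11:00 PM + 9 h = Jul 27 1995 8:00 AM.
Jul 27 1995 8:00 AM + 9 h = Jul 27 1995 5:00 PM.

Jul 27 1995 5:00 PM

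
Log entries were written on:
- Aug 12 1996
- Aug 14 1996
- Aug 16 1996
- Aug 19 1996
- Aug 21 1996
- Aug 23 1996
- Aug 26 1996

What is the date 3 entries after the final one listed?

Sep 2 1996

The gap pattern 2, 2, 3, 2, 2, 3 repeats every 3 events.
These are the Mondays, Wednesdays and Fridays of each week.
Next Wednesday: Aug 28 1996.
Next Friday: Aug 30 1996.
The following Monday is Sep 2 1996.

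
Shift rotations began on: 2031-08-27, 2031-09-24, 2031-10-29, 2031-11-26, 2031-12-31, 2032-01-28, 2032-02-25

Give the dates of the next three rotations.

2032-03-31, 2032-04-28, 2032-05-26

Every date is a Wednesday; gaps 28, 35, 28, 35, 28, 28 days.
Each is the last Wednesday of its month (at least one falls on the 29th or later, ruling out '4th Wednesday').
Last Wednesday of March 2032: 2032-03-31.
April 2032 ends with Wednesday 2032-04-28.
Last Wednesday of May 2032: 2032-05-26.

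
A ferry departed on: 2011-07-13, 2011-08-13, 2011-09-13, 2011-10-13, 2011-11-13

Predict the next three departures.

2011-12-13, 2012-01-13, 2012-02-13

Gaps: 31, 31, 30, 31 days — not constant. Every event is on the 13th of the month.
Pattern: the 13th of each month.
Next: December 2011 → 2011-12-13.
January 2012: 2012-01-13.
Next: February 2012 → 2012-02-13.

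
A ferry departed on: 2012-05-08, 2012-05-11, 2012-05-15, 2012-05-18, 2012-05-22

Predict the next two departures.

The gap pattern 3, 4, 3, 4 repeats every 2 events.
These are the Tuesdays and Fridays of each week.
Next Friday: 2012-05-25.
Next Tuesday: 2012-05-29.

2012-05-25, 2012-05-29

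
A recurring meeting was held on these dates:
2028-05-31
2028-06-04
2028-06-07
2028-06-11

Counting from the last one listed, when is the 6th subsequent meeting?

2028-07-02

Gaps: 4, 3, 4 days — not constant, but cyclic with period 2.
The events fall on every Wednesday and Sunday.
Next Wednesday: 2028-06-14.
The following Sunday is 2028-06-18.
The following Wednesday is 2028-06-21.
The following Sunday is 2028-06-25.
Next Wednesday: 2028-06-28.
Next Sunday: 2028-07-02.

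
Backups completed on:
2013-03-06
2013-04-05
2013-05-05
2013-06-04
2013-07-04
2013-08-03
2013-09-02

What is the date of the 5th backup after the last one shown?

The spacing is 30, 30, 30, 30, 30, 30 days — always 30 days.
2013-09-02 + 30 days = 2013-10-02.
2013-10-02 + 30 days = 2013-11-01.
2013-11-01 + 30 days = 2013-12-01.
2013-12-01 + 30 days = 2013-12-31.
2013-12-31 + 30 days = 2014-01-30.

2014-01-30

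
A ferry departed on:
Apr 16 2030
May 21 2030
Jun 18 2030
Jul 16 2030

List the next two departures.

All dates are Tuesdays, 35, 28, 28 days apart.
Specifically, the 3rd Tuesday of each month.
August 2030 — 3rd Tuesday is Aug 20 2030.
3rd Tuesday of September 2030: Sep 17 2030.

Aug 20 2030, Sep 17 2030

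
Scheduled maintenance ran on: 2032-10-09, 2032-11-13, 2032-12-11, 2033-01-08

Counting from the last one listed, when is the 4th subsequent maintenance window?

Gaps: 35, 28, 28 days — a mix of 28 and 35. Every date is a Saturday.
Each is the 2nd Saturday of its month.
2nd Saturday of February 2033: 2033-02-12.
2nd Saturday of March 2033: 2033-03-12.
2nd Saturday of April 2033: 2033-04-09.
2nd Saturday of May 2033: 2033-05-14.

2033-05-14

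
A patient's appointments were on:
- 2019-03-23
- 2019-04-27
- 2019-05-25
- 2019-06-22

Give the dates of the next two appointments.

Gaps: 35, 28, 28 days — a mix of 28 and 35. Every date is a Saturday.
Each is the 4th Saturday of its month.
4th Saturday of July 2019: 2019-07-27.
4th Saturday of August 2019: 2019-08-24.

2019-07-27, 2019-08-24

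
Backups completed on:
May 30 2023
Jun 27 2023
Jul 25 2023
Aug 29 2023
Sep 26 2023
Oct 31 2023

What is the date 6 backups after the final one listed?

Apr 30 2024

All Tuesdays; the gaps (28, 28, 35, 28, 35) vary with month length.
This is the last Tuesday of each month.
November 2023 ends with Tuesday Nov 28 2023.
December 2023 ends with Tuesday Dec 26 2023.
January 2024 ends with Tuesday Jan 30 2024.
February 2024 ends with Tuesday Feb 27 2024.
Last Tuesday of March 2024: Mar 26 2024.
April 2024 ends with Tuesday Apr 30 2024.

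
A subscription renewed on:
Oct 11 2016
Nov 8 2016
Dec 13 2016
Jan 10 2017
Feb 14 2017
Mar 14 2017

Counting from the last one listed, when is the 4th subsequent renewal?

Jul 11 2017

These are Tuesdays at 28- or 35-day spacing (28, 35, 28, 35, 28).
The pattern: 2nd Tuesday of the month.
April 2017 — 2nd Tuesday is Apr 11 2017.
2nd Tuesday of May 2017: May 9 2017.
2nd Tuesday of June 2017: Jun 13 2017.
2nd Tuesday of July 2017: Jul 11 2017.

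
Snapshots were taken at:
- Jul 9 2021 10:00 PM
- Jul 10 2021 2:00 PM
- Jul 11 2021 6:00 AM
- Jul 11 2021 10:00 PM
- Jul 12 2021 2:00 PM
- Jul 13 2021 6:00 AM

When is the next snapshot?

Spacing: 16, 16, 16, 16, 16 h — constant 16 h.
Jul 13 2021 6:00 AM + 16 h = Jul 13 2021 10:00 PM.

Jul 13 2021 10:00 PM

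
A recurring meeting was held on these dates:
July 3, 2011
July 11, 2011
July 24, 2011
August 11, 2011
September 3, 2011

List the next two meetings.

Intervals are 8, 13, 18, 23 days — an arithmetic progression with common difference 5.
Next gap: 28 days. September 3, 2011 + 28 days = October 1, 2011.
Next gap: 33 days. October 1, 2011 + 33 days = November 3, 2011.

October 1, 2011; November 3, 2011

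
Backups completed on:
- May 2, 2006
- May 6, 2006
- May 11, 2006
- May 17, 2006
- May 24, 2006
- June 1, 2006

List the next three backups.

Intervals are 4, 5, 6, 7, 8 days — an arithmetic progression with common difference 1.
Next gap: 9 days. June 1, 2006 + 9 days = June 10, 2006.
Next gap: 10 days. June 10, 2006 + 10 days = June 20, 2006.
Next gap: 11 days. June 20, 2006 + 11 days = July 1, 2006.

June 10, 2006; June 20, 2006; July 1, 2006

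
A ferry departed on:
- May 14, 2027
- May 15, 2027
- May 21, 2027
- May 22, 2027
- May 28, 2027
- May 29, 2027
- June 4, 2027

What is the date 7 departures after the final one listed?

June 26, 2027

Every event lands on a Friday or Saturday (gaps cycle 1, 6, 1, 6, 1, 6).
So the schedule is: every Friday and Saturday.
Next Saturday: June 5, 2027.
Next Friday: June 11, 2027.
The following Saturday is June 12, 2027.
The following Friday is June 18, 2027.
The following Saturday is June 19, 2027.
The following Friday is June 25, 2027.
Next Saturday: June 26, 2027.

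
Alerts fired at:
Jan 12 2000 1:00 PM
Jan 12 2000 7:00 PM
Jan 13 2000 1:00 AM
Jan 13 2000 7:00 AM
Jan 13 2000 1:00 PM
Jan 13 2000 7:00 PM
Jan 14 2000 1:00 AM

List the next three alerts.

Spacing: 6, 6, 6, 6, 6, 6 h — constant 6 h.
Jan 14 2000 1:00 AM + 6 h = Jan 14 2000 7:00 AM.
Jan 14 2000 7:00 AM + 6 h = Jan 14 2000 1:00 PM.
Jan 14 2000 1:00 PM + 6 h = Jan 14 2000 7:00 PM.

Jan 14 2000 7:00 AM, Jan 14 2000 1:00 PM, Jan 14 2000 7:00 PM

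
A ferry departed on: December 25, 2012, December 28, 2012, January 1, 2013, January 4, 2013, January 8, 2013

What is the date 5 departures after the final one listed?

Every event lands on a Tuesday or Friday (gaps cycle 3, 4, 3, 4).
So the schedule is: every Tuesday and Friday.
Next Friday: January 11, 2013.
The following Tuesday is January 15, 2013.
The following Friday is January 18, 2013.
The following Tuesday is January 22, 2013.
The following Friday is January 25, 2013.

January 25, 2013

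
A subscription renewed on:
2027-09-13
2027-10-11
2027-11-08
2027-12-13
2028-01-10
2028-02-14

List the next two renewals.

These are Mondays at 28- or 35-day spacing (28, 28, 35, 28, 35).
The pattern: 2nd Monday of the month.
March 2028 — 2nd Monday is 2028-03-13.
2nd Monday of April 2028: 2028-04-10.

2028-03-13, 2028-04-10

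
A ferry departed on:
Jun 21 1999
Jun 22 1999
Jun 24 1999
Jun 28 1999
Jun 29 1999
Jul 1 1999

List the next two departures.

Every event lands on a Monday or Tuesday or Thursday (gaps cycle 1, 2, 4, 1, 2).
So the schedule is: every Monday, Tuesday and Thursday.
The following Monday is Jul 5 1999.
The following Tuesday is Jul 6 1999.

Jul 5 1999, Jul 6 1999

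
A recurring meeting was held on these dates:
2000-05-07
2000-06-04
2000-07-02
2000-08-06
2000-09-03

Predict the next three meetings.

All dates are Sundays, 28, 28, 35, 28 days apart.
Specifically, the 1st Sunday of each month.
1st Sunday of October 2000: 2000-10-01.
1st Sunday of November 2000: 2000-11-05.
December 2000 — 1st Sunday is 2000-12-03.

2000-10-01, 2000-11-05, 2000-12-03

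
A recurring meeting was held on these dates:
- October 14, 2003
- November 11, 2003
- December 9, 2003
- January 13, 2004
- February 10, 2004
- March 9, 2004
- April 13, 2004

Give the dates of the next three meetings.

All dates are Tuesdays, 28, 28, 35, 28, 28, 35 days apart.
Specifically, the 2nd Tuesday of each month.
May 2004 — 2nd Tuesday is May 11, 2004.
2nd Tuesday of June 2004: June 8, 2004.
July 2004 — 2nd Tuesday is July 13, 2004.

May 11, 2004; June 8, 2004; July 13, 2004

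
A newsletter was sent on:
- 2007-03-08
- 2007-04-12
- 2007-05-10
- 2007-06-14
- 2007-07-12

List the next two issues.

2007-08-09, 2007-09-13

These are Thursdays at 28- or 35-day spacing (35, 28, 35, 28).
The pattern: 2nd Thursday of the month.
2nd Thursday of August 2007: 2007-08-09.
September 2007 — 2nd Thursday is 2007-09-13.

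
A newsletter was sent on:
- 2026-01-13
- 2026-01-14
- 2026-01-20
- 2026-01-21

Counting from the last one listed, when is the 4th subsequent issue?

The gap pattern 1, 6, 1 repeats every 2 events.
These are the Tuesdays and Wednesdays of each week.
The following Tuesday is 2026-01-27.
The following Wednesday is 2026-01-28.
Next Tuesday: 2026-02-03.
Next Wednesday: 2026-02-04.

2026-02-04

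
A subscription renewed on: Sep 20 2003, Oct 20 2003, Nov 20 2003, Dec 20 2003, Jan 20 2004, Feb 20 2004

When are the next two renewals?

Mar 20 2004, Apr 20 2004

Each date is the 20th; the gaps (30, 31, 30, 31, 31) track the month lengths.
The rule is the 20th of each month.
Next: March 2004 → Mar 20 2004.
Next: April 2004 → Apr 20 2004.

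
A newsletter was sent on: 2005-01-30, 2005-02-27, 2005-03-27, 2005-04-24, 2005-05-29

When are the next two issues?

Every date is a Sunday; gaps 28, 28, 28, 35 days.
Each is the last Sunday of its month (at least one falls on the 29th or later, ruling out '4th Sunday').
Last Sunday of June 2005: 2005-06-26.
Last Sunday of July 2005: 2005-07-31.

2005-06-26, 2005-07-31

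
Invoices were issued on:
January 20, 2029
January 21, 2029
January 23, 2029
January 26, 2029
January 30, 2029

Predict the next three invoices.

Intervals are 1, 2, 3, 4 days — an arithmetic progression with common difference 1.
Next gap: 5 days. January 30, 2029 + 5 days = February 4, 2029.
Next gap: 6 days. February 4, 2029 + 6 days = February 10, 2029.
Next gap: 7 days. February 10, 2029 + 7 days = February 17, 2029.

February 4, 2029; February 10, 2029; February 17, 2029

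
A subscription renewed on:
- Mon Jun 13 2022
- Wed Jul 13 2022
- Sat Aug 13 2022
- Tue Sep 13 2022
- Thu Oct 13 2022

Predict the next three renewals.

Sun Nov 13 2022, Tue Dec 13 2022, Fri Jan 13 2023

Gaps: 30, 31, 31, 30 days — not constant. Every event is on the 13th of the month.
Pattern: the 13th of each month.
Next: November 2022 → Sun Nov 13 2022.
December 2022: Tue Dec 13 2022.
January 2023: Fri Jan 13 2023.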